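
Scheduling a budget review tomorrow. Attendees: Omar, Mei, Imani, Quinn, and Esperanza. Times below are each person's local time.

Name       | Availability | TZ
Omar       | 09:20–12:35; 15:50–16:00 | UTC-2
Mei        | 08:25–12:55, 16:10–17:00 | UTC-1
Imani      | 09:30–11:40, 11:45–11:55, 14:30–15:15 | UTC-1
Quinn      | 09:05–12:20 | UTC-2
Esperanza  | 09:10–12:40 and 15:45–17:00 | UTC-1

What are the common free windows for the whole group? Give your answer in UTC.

11:20-12:40, 12:45-12:55

Omar in UTC: 11:20-14:35, 17:50-18:00 (add 2h to convert from UTC-2).
Mei in UTC: 09:25-13:55, 17:10-18:00 (add 1h to convert from UTC-1).
Imani in UTC: 10:30-12:40, 12:45-12:55, 15:30-16:15 (add 1h to convert from UTC-1).
Quinn in UTC: 11:05-14:20 (add 2h to convert from UTC-2).
Esperanza in UTC: 10:10-13:40, 16:45-18:00 (add 1h to convert from UTC-1).
Omar ∩ Mei: 11:20-13:55, 17:50-18:00.
Omar ∩ Mei ∩ Imani: 11:20-12:40, 12:45-12:55.
Omar ∩ Mei ∩ Imani ∩ Quinn: 11:20-12:40, 12:45-12:55.
Omar ∩ Mei ∩ Imani ∩ Quinn ∩ Esperanza: 11:20-12:40, 12:45-12:55.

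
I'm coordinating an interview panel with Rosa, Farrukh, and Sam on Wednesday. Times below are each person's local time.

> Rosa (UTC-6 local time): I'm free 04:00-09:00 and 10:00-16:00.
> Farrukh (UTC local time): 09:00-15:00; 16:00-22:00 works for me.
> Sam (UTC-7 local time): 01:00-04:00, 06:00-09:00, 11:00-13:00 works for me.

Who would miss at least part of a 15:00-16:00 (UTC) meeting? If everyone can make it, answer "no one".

Farrukh, Rosa

Rosa in UTC: 10:00-15:00, 16:00-22:00 (add 6h to convert from UTC-6).
Farrukh in UTC: 09:00-15:00, 16:00-22:00.
Sam in UTC: 08:00-11:00, 13:00-16:00, 18:00-20:00 (add 7h to convert from UTC-7).
Rosa: not fully free for 15:00-16:00. Farrukh: not fully free for 15:00-16:00. Sam: free for 15:00-16:00.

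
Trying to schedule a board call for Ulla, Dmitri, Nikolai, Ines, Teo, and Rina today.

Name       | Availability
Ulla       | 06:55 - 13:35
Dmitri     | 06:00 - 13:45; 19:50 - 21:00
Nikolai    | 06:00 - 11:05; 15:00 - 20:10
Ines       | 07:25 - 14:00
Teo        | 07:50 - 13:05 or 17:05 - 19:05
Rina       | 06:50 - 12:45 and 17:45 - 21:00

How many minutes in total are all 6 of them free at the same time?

Ulla ∩ Dmitri: 06:55-13:35.
Ulla ∩ Dmitri ∩ Nikolai: 06:55-11:05.
Ulla ∩ Dmitri ∩ Nikolai ∩ Ines: 07:25-11:05.
Ulla ∩ Dmitri ∩ Nikolai ∩ Ines ∩ Teo: 07:50-11:05.
Ulla ∩ Dmitri ∩ Nikolai ∩ Ines ∩ Teo ∩ Rina: 07:50-11:05.
That's a single block of 195 minutes.

195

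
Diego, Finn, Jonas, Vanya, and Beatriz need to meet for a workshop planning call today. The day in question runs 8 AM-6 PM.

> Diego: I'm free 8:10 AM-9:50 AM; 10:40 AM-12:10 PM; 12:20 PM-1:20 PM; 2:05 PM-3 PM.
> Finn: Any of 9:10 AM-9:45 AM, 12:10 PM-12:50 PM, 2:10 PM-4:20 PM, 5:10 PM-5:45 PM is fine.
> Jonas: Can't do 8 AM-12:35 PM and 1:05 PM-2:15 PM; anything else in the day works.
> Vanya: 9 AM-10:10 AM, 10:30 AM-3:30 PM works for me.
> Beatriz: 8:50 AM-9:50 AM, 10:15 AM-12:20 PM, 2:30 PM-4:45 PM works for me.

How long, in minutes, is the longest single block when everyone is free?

Diego free: 08:10-09:50, 10:40-12:10, 12:20-13:20, 14:05-15:00.
Finn free: 09:10-09:45, 12:10-12:50, 14:10-16:20, 17:10-17:45.
Jonas free: 12:35-13:05, 14:15-18:00 (invert busy blocks within the working day).
Vanya free: 09:00-10:10, 10:30-15:30.
Beatriz free: 08:50-09:50, 10:15-12:20, 14:30-16:45.
Diego ∩ Finn: 09:10-09:45, 12:20-12:50, 14:10-15:00.
Diego ∩ Finn ∩ Jonas: 12:35-12:50, 14:15-15:00.
Diego ∩ Finn ∩ Jonas ∩ Vanya: 12:35-12:50, 14:15-15:00.
Diego ∩ Finn ∩ Jonas ∩ Vanya ∩ Beatriz: 14:30-15:00.
The longest is 14:30-15:00 at 30 minutes.

30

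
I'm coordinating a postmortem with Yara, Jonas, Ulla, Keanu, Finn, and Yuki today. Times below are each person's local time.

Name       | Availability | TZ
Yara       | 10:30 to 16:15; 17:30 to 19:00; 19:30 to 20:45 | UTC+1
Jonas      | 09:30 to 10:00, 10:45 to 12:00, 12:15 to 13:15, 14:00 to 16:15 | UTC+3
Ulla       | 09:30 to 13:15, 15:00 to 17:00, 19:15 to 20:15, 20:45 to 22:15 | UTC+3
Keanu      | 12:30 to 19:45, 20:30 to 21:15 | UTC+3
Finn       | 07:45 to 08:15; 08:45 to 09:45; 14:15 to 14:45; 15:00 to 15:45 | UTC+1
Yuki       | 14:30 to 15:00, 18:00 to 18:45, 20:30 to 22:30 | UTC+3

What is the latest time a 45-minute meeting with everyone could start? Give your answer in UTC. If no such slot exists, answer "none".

Yara in UTC: 09:30-15:15, 16:30-18:00, 18:30-19:45 (subtract 1h to convert from UTC+1).
Jonas in UTC: 06:30-07:00, 07:45-09:00, 09:15-10:15, 11:00-13:15 (subtract 3h to convert from UTC+3).
Ulla in UTC: 06:30-10:15, 12:00-14:00, 16:15-17:15, 17:45-19:15 (subtract 3h to convert from UTC+3).
Keanu in UTC: 09:30-16:45, 17:30-18:15 (subtract 3h to convert from UTC+3).
Finn in UTC: 06:45-07:15, 07:45-08:45, 13:15-13:45, 14:00-14:45 (subtract 1h to convert from UTC+1).
Yuki in UTC: 11:30-12:00, 15:00-15:45, 17:30-19:30 (subtract 3h to convert from UTC+3).
Yara ∩ Jonas: 09:30-10:15, 11:00-13:15.
Yara ∩ Jonas ∩ Ulla: 09:30-10:15, 12:00-13:15.
Yara ∩ Jonas ∩ Ulla ∩ Keanu: 09:30-10:15, 12:00-13:15.
Yara ∩ Jonas ∩ Ulla ∩ Keanu ∩ Finn: ∅.
Yara ∩ Jonas ∩ Ulla ∩ Keanu ∩ Finn ∩ Yuki: ∅.
There is no time when everyone is free.
No common window is at least 45 minutes long.

none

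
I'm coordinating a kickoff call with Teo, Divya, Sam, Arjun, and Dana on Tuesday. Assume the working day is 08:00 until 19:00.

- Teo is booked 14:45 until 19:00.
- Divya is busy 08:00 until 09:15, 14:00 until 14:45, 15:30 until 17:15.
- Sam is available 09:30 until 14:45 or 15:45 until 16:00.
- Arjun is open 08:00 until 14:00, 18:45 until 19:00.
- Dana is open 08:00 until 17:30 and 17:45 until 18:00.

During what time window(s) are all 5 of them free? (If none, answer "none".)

Teo free: 08:00-14:45 (invert busy blocks within the working day).
Divya free: 09:15-14:00, 14:45-15:30, 17:15-19:00 (invert busy blocks within the working day).
Sam free: 09:30-14:45, 15:45-16:00.
Arjun free: 08:00-14:00, 18:45-19:00.
Dana free: 08:00-17:30, 17:45-18:00.
Teo ∩ Divya: 09:15-14:00.
Teo ∩ Divya ∩ Sam: 09:30-14:00.
Teo ∩ Divya ∩ Sam ∩ Arjun: 09:30-14:00.
Teo ∩ Divya ∩ Sam ∩ Arjun ∩ Dana: 09:30-14:00.
So the common availability across everyone is 09:30-14:00.

09:30-14:00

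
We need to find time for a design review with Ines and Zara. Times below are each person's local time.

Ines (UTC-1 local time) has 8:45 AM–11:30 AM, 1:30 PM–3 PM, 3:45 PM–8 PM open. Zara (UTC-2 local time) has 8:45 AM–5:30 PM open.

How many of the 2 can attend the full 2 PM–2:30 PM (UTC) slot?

1

Ines in UTC: 09:45-12:30, 14:30-16:00, 16:45-21:00 (add 1h to convert from UTC-1).
Zara in UTC: 10:45-19:30 (add 2h to convert from UTC-2).
Zara can make the full 14:00-14:30 slot — that's 1.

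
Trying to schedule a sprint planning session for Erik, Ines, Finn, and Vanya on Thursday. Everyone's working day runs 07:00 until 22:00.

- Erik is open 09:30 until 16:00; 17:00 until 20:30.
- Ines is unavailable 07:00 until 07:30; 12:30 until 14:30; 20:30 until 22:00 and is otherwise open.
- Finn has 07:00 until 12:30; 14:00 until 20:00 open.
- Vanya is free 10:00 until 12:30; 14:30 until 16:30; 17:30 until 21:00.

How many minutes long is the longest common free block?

150

Erik free: 09:30-16:00, 17:00-20:30.
Ines free: 07:30-12:30, 14:30-20:30 (invert busy blocks within the working day).
Finn free: 07:00-12:30, 14:00-20:00.
Vanya free: 10:00-12:30, 14:30-16:30, 17:30-21:00.
Erik ∩ Ines: 09:30-12:30, 14:30-16:00, 17:00-20:30.
Erik ∩ Ines ∩ Finn: 09:30-12:30, 14:30-16:00, 17:00-20:00.
Erik ∩ Ines ∩ Finn ∩ Vanya: 10:00-12:30, 14:30-16:00, 17:30-20:00.
The longest is 10:00-12:30 at 150 minutes.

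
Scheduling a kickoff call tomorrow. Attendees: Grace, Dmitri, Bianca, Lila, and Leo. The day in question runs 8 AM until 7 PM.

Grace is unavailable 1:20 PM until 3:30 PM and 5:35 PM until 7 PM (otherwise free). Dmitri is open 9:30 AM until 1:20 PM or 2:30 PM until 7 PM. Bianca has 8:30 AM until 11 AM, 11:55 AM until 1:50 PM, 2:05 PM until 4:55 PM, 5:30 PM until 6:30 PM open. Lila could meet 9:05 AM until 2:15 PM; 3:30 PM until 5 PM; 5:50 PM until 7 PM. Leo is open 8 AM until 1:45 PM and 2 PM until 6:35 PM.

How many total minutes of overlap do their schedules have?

Grace free: 08:00-13:20, 15:30-17:35 (invert busy blocks within the working day).
Dmitri free: 09:30-13:20, 14:30-19:00.
Bianca free: 08:30-11:00, 11:55-13:50, 14:05-16:55, 17:30-18:30.
Lila free: 09:05-14:15, 15:30-17:00, 17:50-19:00.
Leo free: 08:00-13:45, 14:00-18:35.
Grace ∩ Dmitri: 09:30-13:20, 15:30-17:35.
Grace ∩ Dmitri ∩ Bianca: 09:30-11:00, 11:55-13:20, 15:30-16:55, 17:30-17:35.
Grace ∩ Dmitri ∩ Bianca ∩ Lila: 09:30-11:00, 11:55-13:20, 15:30-16:55.
Grace ∩ Dmitri ∩ Bianca ∩ Lila ∩ Leo: 09:30-11:00, 11:55-13:20, 15:30-16:55.
Summing the common windows: 90 + 85 + 85 = 260 minutes.

260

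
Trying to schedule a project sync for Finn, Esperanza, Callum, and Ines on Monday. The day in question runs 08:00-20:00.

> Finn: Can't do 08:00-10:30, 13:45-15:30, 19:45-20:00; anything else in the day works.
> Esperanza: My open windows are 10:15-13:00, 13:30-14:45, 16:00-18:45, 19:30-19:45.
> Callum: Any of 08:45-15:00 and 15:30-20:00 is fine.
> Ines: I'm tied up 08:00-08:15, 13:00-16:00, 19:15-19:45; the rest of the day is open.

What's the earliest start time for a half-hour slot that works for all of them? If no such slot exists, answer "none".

Finn free: 10:30-13:45, 15:30-19:45 (invert busy blocks within the working day).
Esperanza free: 10:15-13:00, 13:30-14:45, 16:00-18:45, 19:30-19:45.
Callum free: 08:45-15:00, 15:30-20:00.
Ines free: 08:15-13:00, 16:00-19:15, 19:45-20:00 (invert busy blocks within the working day).
Finn ∩ Esperanza: 10:30-13:00, 13:30-13:45, 16:00-18:45, 19:30-19:45.
Finn ∩ Esperanza ∩ Callum: 10:30-13:00, 13:30-13:45, 16:00-18:45, 19:30-19:45.
Finn ∩ Esperanza ∩ Callum ∩ Ines: 10:30-13:00, 16:00-18:45.
So the common availability across everyone is 10:30-13:00, 16:00-18:45.
The first common window of at least 30 minutes is 10:30-13:00, so the earliest start is 10:30.

10:30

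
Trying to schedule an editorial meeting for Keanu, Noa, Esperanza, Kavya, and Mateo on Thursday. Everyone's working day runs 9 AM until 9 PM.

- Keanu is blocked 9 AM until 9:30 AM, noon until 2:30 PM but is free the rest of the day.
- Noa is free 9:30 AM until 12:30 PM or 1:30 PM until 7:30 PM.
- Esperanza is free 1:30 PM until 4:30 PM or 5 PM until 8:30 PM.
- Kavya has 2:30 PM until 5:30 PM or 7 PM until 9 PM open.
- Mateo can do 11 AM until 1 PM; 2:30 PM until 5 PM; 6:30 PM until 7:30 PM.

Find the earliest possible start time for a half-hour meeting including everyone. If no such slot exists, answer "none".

14:30

Keanu free: 09:30-12:00, 14:30-21:00 (invert busy blocks within the working day).
Noa free: 09:30-12:30, 13:30-19:30.
Esperanza free: 13:30-16:30, 17:00-20:30.
Kavya free: 14:30-17:30, 19:00-21:00.
Mateo free: 11:00-13:00, 14:30-17:00, 18:30-19:30.
Keanu ∩ Noa: 09:30-12:00, 14:30-19:30.
Keanu ∩ Noa ∩ Esperanza: 14:30-16:30, 17:00-19:30.
Keanu ∩ Noa ∩ Esperanza ∩ Kavya: 14:30-16:30, 17:00-17:30, 19:00-19:30.
Keanu ∩ Noa ∩ Esperanza ∩ Kavya ∩ Mateo: 14:30-16:30, 19:00-19:30.
The first common window of at least 30 minutes is 14:30-16:30, so the earliest start is 14:30.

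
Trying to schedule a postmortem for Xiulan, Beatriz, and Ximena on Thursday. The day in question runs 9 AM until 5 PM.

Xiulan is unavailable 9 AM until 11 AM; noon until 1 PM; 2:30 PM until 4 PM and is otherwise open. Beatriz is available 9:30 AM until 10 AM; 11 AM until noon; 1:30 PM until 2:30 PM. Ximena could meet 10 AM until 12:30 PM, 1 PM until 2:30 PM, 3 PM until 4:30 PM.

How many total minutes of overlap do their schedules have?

Xiulan free: 11:00-12:00, 13:00-14:30, 16:00-17:00 (invert busy blocks within the working day).
Beatriz free: 09:30-10:00, 11:00-12:00, 13:30-14:30.
Ximena free: 10:00-12:30, 13:00-14:30, 15:00-16:30.
Xiulan ∩ Beatriz: 11:00-12:00, 13:30-14:30.
Xiulan ∩ Beatriz ∩ Ximena: 11:00-12:00, 13:30-14:30.
Summing the common windows: 60 + 60 = 120 minutes.

120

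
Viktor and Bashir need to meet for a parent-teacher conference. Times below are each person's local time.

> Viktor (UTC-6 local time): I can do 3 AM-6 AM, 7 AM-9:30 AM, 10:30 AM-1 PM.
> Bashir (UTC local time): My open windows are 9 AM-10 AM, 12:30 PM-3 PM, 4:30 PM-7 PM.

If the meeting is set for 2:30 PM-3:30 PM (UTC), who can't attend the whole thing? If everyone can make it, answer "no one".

Viktor in UTC: 09:00-12:00, 13:00-15:30, 16:30-19:00 (add 6h to convert from UTC-6).
Bashir in UTC: 09:00-10:00, 12:30-15:00, 16:30-19:00.
Viktor: free for 14:30-15:30. Bashir: not fully free for 14:30-15:30.

Bashir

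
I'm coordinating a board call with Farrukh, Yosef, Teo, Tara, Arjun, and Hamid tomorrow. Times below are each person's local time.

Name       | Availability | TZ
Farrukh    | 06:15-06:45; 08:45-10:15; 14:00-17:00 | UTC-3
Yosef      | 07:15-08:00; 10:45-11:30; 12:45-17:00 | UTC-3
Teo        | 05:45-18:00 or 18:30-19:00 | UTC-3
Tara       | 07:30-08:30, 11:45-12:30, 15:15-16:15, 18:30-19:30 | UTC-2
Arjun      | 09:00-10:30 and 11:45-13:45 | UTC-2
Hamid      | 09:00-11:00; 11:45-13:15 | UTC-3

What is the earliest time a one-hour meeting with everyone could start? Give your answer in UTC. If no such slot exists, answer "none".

none

Farrukh in UTC: 09:15-09:45, 11:45-13:15, 17:00-20:00 (add 3h to convert from UTC-3).
Yosef in UTC: 10:15-11:00, 13:45-14:30, 15:45-20:00 (add 3h to convert from UTC-3).
Teo in UTC: 08:45-21:00, 21:30-22:00 (add 3h to convert from UTC-3).
Tara in UTC: 09:30-10:30, 13:45-14:30, 17:15-18:15, 20:30-21:30 (add 2h to convert from UTC-2).
Arjun in UTC: 11:00-12:30, 13:45-15:45 (add 2h to convert from UTC-2).
Hamid in UTC: 12:00-14:00, 14:45-16:15 (add 3h to convert from UTC-3).
Farrukh ∩ Yosef: 17:00-20:00.
Farrukh ∩ Yosef ∩ Teo: 17:00-20:00.
Farrukh ∩ Yosef ∩ Teo ∩ Tara: 17:15-18:15.
Farrukh ∩ Yosef ∩ Teo ∩ Tara ∩ Arjun: ∅.
Farrukh ∩ Yosef ∩ Teo ∩ Tara ∩ Arjun ∩ Hamid: ∅.
There is no time when everyone is free.
No common window is at least 60 minutes long.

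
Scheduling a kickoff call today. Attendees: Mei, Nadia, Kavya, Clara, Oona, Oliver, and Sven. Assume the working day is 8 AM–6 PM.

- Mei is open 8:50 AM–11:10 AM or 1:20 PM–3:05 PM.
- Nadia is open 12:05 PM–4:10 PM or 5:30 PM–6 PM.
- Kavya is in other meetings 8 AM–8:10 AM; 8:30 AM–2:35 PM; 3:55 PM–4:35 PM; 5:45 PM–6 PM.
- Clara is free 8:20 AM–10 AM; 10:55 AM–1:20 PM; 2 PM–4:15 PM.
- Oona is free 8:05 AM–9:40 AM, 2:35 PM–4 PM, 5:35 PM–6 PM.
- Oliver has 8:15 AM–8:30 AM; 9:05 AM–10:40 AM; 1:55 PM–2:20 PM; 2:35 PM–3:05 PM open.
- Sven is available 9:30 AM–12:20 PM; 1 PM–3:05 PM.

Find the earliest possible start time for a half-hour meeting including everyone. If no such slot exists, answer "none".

Mei free: 08:50-11:10, 13:20-15:05.
Nadia free: 12:05-16:10, 17:30-18:00.
Kavya free: 08:10-08:30, 14:35-15:55, 16:35-17:45 (invert busy blocks within the working day).
Clara free: 08:20-10:00, 10:55-13:20, 14:00-16:15.
Oona free: 08:05-09:40, 14:35-16:00, 17:35-18:00.
Oliver free: 08:15-08:30, 09:05-10:40, 13:55-14:20, 14:35-15:05.
Sven free: 09:30-12:20, 13:00-15:05.
Mei ∩ Nadia: 13:20-15:05.
Mei ∩ Nadia ∩ Kavya: 14:35-15:05.
Mei ∩ Nadia ∩ Kavya ∩ Clara: 14:35-15:05.
Mei ∩ Nadia ∩ Kavya ∩ Clara ∩ Oona: 14:35-15:05.
Mei ∩ Nadia ∩ Kavya ∩ Clara ∩ Oona ∩ Oliver: 14:35-15:05.
Mei ∩ Nadia ∩ Kavya ∩ Clara ∩ Oona ∩ Oliver ∩ Sven: 14:35-15:05.
The first common window of at least 30 minutes is 14:35-15:05, so the earliest start is 14:35.

14:35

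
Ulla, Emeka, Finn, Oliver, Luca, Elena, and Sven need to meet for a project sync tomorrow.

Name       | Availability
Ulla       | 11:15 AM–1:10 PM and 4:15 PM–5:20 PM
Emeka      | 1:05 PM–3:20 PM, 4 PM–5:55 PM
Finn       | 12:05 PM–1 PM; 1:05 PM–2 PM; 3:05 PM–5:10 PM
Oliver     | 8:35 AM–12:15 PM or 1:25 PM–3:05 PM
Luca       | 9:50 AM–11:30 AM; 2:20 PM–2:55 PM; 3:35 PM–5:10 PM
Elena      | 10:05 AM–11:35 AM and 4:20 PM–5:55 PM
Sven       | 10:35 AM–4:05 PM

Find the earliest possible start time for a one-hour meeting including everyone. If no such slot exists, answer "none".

Ulla ∩ Emeka: 13:05-13:10, 16:15-17:20.
Ulla ∩ Emeka ∩ Finn: 13:05-13:10, 16:15-17:10.
Ulla ∩ Emeka ∩ Finn ∩ Oliver: ∅.
Ulla ∩ Emeka ∩ Finn ∩ Oliver ∩ Luca: ∅.
Ulla ∩ Emeka ∩ Finn ∩ Oliver ∩ Luca ∩ Elena: ∅.
Ulla ∩ Emeka ∩ Finn ∩ Oliver ∩ Luca ∩ Elena ∩ Sven: ∅.
There is no time when everyone is free.
No common window is at least 60 minutes long.

none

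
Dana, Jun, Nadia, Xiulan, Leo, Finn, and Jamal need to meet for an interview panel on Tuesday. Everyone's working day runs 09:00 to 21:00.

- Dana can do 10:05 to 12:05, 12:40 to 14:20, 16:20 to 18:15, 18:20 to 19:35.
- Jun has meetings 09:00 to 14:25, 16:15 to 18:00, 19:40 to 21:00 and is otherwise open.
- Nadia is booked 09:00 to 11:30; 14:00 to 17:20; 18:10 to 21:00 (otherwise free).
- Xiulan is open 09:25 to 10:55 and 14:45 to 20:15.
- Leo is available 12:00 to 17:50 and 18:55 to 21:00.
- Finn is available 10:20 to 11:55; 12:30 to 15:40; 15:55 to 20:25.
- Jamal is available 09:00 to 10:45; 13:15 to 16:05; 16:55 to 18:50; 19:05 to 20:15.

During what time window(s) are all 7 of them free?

Dana free: 10:05-12:05, 12:40-14:20, 16:20-18:15, 18:20-19:35.
Jun free: 14:25-16:15, 18:00-19:40 (invert busy blocks within the working day).
Nadia free: 11:30-14:00, 17:20-18:10 (invert busy blocks within the working day).
Xiulan free: 09:25-10:55, 14:45-20:15.
Leo free: 12:00-17:50, 18:55-21:00.
Finn free: 10:20-11:55, 12:30-15:40, 15:55-20:25.
Jamal free: 09:00-10:45, 13:15-16:05, 16:55-18:50, 19:05-20:15.
Dana ∩ Jun: 18:00-18:15, 18:20-19:35.
Dana ∩ Jun ∩ Nadia: 18:00-18:10.
Dana ∩ Jun ∩ Nadia ∩ Xiulan: 18:00-18:10.
Dana ∩ Jun ∩ Nadia ∩ Xiulan ∩ Leo: ∅.
Dana ∩ Jun ∩ Nadia ∩ Xiulan ∩ Leo ∩ Finn: ∅.
Dana ∩ Jun ∩ Nadia ∩ Xiulan ∩ Leo ∩ Finn ∩ Jamal: ∅.
There is no time when everyone is free.

none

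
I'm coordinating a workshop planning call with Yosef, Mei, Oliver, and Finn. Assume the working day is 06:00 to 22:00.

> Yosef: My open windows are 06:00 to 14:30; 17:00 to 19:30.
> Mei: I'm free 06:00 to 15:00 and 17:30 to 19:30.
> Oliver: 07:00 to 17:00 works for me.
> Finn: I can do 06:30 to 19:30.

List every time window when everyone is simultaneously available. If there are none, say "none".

07:00-14:30

Yosef ∩ Mei: 06:00-14:30, 17:30-19:30.
Yosef ∩ Mei ∩ Oliver: 07:00-14:30.
Yosef ∩ Mei ∩ Oliver ∩ Finn: 07:00-14:30.
So the common availability across everyone is 07:00-14:30.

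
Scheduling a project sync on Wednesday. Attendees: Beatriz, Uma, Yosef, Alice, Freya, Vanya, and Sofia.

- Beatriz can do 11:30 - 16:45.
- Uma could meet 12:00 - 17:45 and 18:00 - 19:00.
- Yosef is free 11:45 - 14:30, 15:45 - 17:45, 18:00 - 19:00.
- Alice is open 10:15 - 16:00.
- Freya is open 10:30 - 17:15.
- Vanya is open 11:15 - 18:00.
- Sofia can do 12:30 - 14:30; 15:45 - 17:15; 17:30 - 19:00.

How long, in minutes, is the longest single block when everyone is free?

Beatriz ∩ Uma: 12:00-16:45.
Beatriz ∩ Uma ∩ Yosef: 12:00-14:30, 15:45-16:45.
Beatriz ∩ Uma ∩ Yosef ∩ Alice: 12:00-14:30, 15:45-16:00.
Beatriz ∩ Uma ∩ Yosef ∩ Alice ∩ Freya: 12:00-14:30, 15:45-16:00.
Beatriz ∩ Uma ∩ Yosef ∩ Alice ∩ Freya ∩ Vanya: 12:00-14:30, 15:45-16:00.
Beatriz ∩ Uma ∩ Yosef ∩ Alice ∩ Freya ∩ Vanya ∩ Sofia: 12:30-14:30, 15:45-16:00.
The longest is 12:30-14:30 at 120 minutes.

120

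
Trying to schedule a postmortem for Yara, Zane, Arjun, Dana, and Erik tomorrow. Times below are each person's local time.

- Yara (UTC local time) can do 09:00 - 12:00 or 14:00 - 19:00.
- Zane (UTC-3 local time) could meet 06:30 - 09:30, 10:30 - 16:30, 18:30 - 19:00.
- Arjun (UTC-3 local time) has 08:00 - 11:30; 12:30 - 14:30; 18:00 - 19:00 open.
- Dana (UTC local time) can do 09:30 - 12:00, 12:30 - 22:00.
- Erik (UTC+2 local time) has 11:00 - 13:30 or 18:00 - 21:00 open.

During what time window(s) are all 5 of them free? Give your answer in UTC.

11:00-11:30, 16:00-17:30

Yara in UTC: 09:00-12:00, 14:00-19:00.
Zane in UTC: 09:30-12:30, 13:30-19:30, 21:30-22:00 (add 3h to convert from UTC-3).
Arjun in UTC: 11:00-14:30, 15:30-17:30, 21:00-22:00 (add 3h to convert from UTC-3).
Dana in UTC: 09:30-12:00, 12:30-22:00.
Erik in UTC: 09:00-11:30, 16:00-19:00 (subtract 2h to convert from UTC+2).
Yara ∩ Zane: 09:30-12:00, 14:00-19:00.
Yara ∩ Zane ∩ Arjun: 11:00-12:00, 14:00-14:30, 15:30-17:30.
Yara ∩ Zane ∩ Arjun ∩ Dana: 11:00-12:00, 14:00-14:30, 15:30-17:30.
Yara ∩ Zane ∩ Arjun ∩ Dana ∩ Erik: 11:00-11:30, 16:00-17:30.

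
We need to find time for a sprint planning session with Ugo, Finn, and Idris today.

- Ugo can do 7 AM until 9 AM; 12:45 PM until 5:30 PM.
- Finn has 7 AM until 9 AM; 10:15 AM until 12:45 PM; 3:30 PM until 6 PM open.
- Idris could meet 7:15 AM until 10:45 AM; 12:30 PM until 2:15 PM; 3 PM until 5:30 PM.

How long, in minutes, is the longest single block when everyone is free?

Ugo ∩ Finn: 07:00-09:00, 15:30-17:30.
Ugo ∩ Finn ∩ Idris: 07:15-09:00, 15:30-17:30.
Those are the intersection windows.
The longest is 15:30-17:30 at 120 minutes.

120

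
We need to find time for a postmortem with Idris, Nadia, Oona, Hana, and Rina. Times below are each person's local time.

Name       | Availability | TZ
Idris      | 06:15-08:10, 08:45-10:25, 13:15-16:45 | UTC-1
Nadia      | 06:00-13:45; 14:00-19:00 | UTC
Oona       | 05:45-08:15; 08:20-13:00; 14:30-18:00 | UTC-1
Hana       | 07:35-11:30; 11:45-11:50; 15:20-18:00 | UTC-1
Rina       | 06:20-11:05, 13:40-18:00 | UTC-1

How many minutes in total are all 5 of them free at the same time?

Idris in UTC: 07:15-09:10, 09:45-11:25, 14:15-17:45 (add 1h to convert from UTC-1).
Nadia in UTC: 06:00-13:45, 14:00-19:00.
Oona in UTC: 06:45-09:15, 09:20-14:00, 15:30-19:00 (add 1h to convert from UTC-1).
Hana in UTC: 08:35-12:30, 12:45-12:50, 16:20-19:00 (add 1h to convert from UTC-1).
Rina in UTC: 07:20-12:05, 14:40-19:00 (add 1h to convert from UTC-1).
Idris ∩ Nadia: 07:15-09:10, 09:45-11:25, 14:15-17:45.
Idris ∩ Nadia ∩ Oona: 07:15-09:10, 09:45-11:25, 15:30-17:45.
Idris ∩ Nadia ∩ Oona ∩ Hana: 08:35-09:10, 09:45-11:25, 16:20-17:45.
Idris ∩ Nadia ∩ Oona ∩ Hana ∩ Rina: 08:35-09:10, 09:45-11:25, 16:20-17:45.
So the common availability across everyone is 08:35-09:10, 09:45-11:25, 16:20-17:45.
Summing the common windows: 35 + 100 + 85 = 220 minutes.

220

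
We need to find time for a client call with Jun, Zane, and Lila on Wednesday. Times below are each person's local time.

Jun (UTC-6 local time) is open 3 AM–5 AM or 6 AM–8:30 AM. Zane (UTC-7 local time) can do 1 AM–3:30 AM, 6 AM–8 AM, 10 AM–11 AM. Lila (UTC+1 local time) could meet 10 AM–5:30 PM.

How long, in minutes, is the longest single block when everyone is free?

Jun in UTC: 09:00-11:00, 12:00-14:30 (add 6h to convert from UTC-6).
Zane in UTC: 08:00-10:30, 13:00-15:00, 17:00-18:00 (add 7h to convert from UTC-7).
Lila in UTC: 09:00-16:30 (subtract 1h to convert from UTC+1).
Jun ∩ Zane: 09:00-10:30, 13:00-14:30.
Jun ∩ Zane ∩ Lila: 09:00-10:30, 13:00-14:30.
The longest is 09:00-10:30 at 90 minutes.

90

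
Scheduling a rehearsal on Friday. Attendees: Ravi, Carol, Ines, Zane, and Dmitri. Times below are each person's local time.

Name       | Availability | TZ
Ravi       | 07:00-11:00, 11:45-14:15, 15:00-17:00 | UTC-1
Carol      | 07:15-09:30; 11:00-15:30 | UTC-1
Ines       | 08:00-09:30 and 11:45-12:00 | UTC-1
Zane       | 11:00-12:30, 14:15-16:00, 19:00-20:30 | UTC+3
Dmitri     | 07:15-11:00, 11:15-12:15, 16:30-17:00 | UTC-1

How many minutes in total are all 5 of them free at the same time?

45

Ravi in UTC: 08:00-12:00, 12:45-15:15, 16:00-18:00 (add 1h to convert from UTC-1).
Carol in UTC: 08:15-10:30, 12:00-16:30 (add 1h to convert from UTC-1).
Ines in UTC: 09:00-10:30, 12:45-13:00 (add 1h to convert from UTC-1).
Zane in UTC: 08:00-09:30, 11:15-13:00, 16:00-17:30 (subtract 3h to convert from UTC+3).
Dmitri in UTC: 08:15-12:00, 12:15-13:15, 17:30-18:00 (add 1h to convert from UTC-1).
Ravi ∩ Carol: 08:15-10:30, 12:45-15:15, 16:00-16:30.
Ravi ∩ Carol ∩ Ines: 09:00-10:30, 12:45-13:00.
Ravi ∩ Carol ∩ Ines ∩ Zane: 09:00-09:30, 12:45-13:00.
Ravi ∩ Carol ∩ Ines ∩ Zane ∩ Dmitri: 09:00-09:30, 12:45-13:00.
Those are the intersection windows.
Summing the common windows: 30 + 15 = 45 minutes.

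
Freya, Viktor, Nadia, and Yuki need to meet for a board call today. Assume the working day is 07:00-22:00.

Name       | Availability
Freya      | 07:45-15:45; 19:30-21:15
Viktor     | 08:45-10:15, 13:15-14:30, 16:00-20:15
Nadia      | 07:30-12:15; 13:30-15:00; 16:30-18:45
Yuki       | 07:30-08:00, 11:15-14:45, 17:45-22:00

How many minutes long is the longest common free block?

Freya ∩ Viktor: 08:45-10:15, 13:15-14:30, 19:30-20:15.
Freya ∩ Viktor ∩ Nadia: 08:45-10:15, 13:30-14:30.
Freya ∩ Viktor ∩ Nadia ∩ Yuki: 13:30-14:30.
The longest is 13:30-14:30 at 60 minutes.

60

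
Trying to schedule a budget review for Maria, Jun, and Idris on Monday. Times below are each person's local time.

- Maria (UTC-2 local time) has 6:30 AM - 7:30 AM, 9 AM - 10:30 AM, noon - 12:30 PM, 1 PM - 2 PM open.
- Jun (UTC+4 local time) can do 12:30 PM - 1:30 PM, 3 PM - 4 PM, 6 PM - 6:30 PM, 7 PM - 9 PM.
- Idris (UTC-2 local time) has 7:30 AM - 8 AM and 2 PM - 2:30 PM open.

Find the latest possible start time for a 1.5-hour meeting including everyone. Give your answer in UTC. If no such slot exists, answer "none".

Maria in UTC: 08:30-09:30, 11:00-12:30, 14:00-14:30, 15:00-16:00 (add 2h to convert from UTC-2).
Jun in UTC: 08:30-09:30, 11:00-12:00, 14:00-14:30, 15:00-17:00 (subtract 4h to convert from UTC+4).
Idris in UTC: 09:30-10:00, 16:00-16:30 (add 2h to convert from UTC-2).
Maria ∩ Jun: 08:30-09:30, 11:00-12:00, 14:00-14:30, 15:00-16:00.
Maria ∩ Jun ∩ Idris: ∅.
There is no time when everyone is free.
No common window is at least 90 minutes long.

none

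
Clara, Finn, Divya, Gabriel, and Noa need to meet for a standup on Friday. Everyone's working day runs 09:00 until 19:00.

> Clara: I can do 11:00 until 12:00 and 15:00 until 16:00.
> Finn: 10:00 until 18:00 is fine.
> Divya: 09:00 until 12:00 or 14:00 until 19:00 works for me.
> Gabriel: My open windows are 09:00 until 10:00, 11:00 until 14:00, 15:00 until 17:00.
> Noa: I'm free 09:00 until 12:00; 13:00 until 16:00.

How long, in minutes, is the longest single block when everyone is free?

60

Clara ∩ Finn: 11:00-12:00, 15:00-16:00.
Clara ∩ Finn ∩ Divya: 11:00-12:00, 15:00-16:00.
Clara ∩ Finn ∩ Divya ∩ Gabriel: 11:00-12:00, 15:00-16:00.
Clara ∩ Finn ∩ Divya ∩ Gabriel ∩ Noa: 11:00-12:00, 15:00-16:00.
The longest is 11:00-12:00 at 60 minutes.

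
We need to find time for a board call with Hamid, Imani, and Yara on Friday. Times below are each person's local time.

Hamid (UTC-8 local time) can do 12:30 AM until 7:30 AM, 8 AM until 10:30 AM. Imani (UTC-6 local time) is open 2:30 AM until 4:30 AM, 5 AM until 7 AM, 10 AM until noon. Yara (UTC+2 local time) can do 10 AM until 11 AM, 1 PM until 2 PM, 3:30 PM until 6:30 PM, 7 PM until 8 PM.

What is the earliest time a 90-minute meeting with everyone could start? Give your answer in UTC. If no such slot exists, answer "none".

none

Hamid in UTC: 08:30-15:30, 16:00-18:30 (add 8h to convert from UTC-8).
Imani in UTC: 08:30-10:30, 11:00-13:00, 16:00-18:00 (add 6h to convert from UTC-6).
Yara in UTC: 08:00-09:00, 11:00-12:00, 13:30-16:30, 17:00-18:00 (subtract 2h to convert from UTC+2).
Hamid ∩ Imani: 08:30-10:30, 11:00-13:00, 16:00-18:00.
Hamid ∩ Imani ∩ Yara: 08:30-09:00, 11:00-12:00, 16:00-16:30, 17:00-18:00.
No common window is at least 90 minutes long.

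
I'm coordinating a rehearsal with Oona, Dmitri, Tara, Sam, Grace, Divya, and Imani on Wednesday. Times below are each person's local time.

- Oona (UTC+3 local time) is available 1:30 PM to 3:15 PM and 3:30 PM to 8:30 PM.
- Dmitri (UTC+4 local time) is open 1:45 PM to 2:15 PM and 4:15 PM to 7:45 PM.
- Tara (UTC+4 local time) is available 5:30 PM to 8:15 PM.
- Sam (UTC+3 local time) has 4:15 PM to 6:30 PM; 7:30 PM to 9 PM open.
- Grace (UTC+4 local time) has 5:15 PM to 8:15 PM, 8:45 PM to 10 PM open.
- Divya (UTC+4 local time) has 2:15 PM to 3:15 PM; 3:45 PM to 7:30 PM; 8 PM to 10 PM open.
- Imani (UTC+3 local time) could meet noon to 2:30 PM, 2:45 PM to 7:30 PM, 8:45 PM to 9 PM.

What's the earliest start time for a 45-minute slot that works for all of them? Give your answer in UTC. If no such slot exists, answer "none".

13:30

Oona in UTC: 10:30-12:15, 12:30-17:30 (subtract 3h to convert from UTC+3).
Dmitri in UTC: 09:45-10:15, 12:15-15:45 (subtract 4h to convert from UTC+4).
Tara in UTC: 13:30-16:15 (subtract 4h to convert from UTC+4).
Sam in UTC: 13:15-15:30, 16:30-18:00 (subtract 3h to convert from UTC+3).
Grace in UTC: 13:15-16:15, 16:45-18:00 (subtract 4h to convert from UTC+4).
Divya in UTC: 10:15-11:15, 11:45-15:30, 16:00-18:00 (subtract 4h to convert from UTC+4).
Imani in UTC: 09:00-11:30, 11:45-16:30, 17:45-18:00 (subtract 3h to convert from UTC+3).
Oona ∩ Dmitri: 12:30-15:45.
Oona ∩ Dmitri ∩ Tara: 13:30-15:45.
Oona ∩ Dmitri ∩ Tara ∩ Sam: 13:30-15:30.
Oona ∩ Dmitri ∩ Tara ∩ Sam ∩ Grace: 13:30-15:30.
Oona ∩ Dmitri ∩ Tara ∩ Sam ∩ Grace ∩ Divya: 13:30-15:30.
Oona ∩ Dmitri ∩ Tara ∩ Sam ∩ Grace ∩ Divya ∩ Imani: 13:30-15:30.
The first common window of at least 45 minutes is 13:30-15:30, so the earliest start is 13:30.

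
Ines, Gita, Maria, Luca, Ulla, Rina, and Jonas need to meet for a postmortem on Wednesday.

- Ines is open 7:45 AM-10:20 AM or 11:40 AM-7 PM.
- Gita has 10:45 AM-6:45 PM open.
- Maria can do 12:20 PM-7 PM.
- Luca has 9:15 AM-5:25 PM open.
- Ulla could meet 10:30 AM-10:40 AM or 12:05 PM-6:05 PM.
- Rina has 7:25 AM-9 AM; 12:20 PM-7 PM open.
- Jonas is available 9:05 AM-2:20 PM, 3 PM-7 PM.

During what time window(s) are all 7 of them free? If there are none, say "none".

Ines ∩ Gita: 11:40-18:45.
Ines ∩ Gita ∩ Maria: 12:20-18:45.
Ines ∩ Gita ∩ Maria ∩ Luca: 12:20-17:25.
Ines ∩ Gita ∩ Maria ∩ Luca ∩ Ulla: 12:20-17:25.
Ines ∩ Gita ∩ Maria ∩ Luca ∩ Ulla ∩ Rina: 12:20-17:25.
Ines ∩ Gita ∩ Maria ∩ Luca ∩ Ulla ∩ Rina ∩ Jonas: 12:20-14:20, 15:00-17:25.

12:20-14:20, 15:00-17:25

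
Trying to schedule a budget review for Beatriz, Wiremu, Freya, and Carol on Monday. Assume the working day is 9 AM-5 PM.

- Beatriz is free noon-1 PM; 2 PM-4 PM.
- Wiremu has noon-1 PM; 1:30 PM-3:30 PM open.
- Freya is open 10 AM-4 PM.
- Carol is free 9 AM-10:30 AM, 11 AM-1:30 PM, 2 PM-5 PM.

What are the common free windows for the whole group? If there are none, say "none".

12:00-13:00, 14:00-15:30

Beatriz ∩ Wiremu: 12:00-13:00, 14:00-15:30.
Beatriz ∩ Wiremu ∩ Freya: 12:00-13:00, 14:00-15:30.
Beatriz ∩ Wiremu ∩ Freya ∩ Carol: 12:00-13:00, 14:00-15:30.
So the common availability across everyone is 12:00-13:00, 14:00-15:30.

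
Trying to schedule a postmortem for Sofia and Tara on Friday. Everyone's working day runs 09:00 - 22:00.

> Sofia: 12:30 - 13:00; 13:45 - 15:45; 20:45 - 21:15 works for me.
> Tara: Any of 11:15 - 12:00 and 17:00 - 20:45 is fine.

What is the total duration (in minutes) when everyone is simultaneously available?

Sofia ∩ Tara: ∅.
There is no time when everyone is free.
There is no common window, so the total is 0 minutes.

0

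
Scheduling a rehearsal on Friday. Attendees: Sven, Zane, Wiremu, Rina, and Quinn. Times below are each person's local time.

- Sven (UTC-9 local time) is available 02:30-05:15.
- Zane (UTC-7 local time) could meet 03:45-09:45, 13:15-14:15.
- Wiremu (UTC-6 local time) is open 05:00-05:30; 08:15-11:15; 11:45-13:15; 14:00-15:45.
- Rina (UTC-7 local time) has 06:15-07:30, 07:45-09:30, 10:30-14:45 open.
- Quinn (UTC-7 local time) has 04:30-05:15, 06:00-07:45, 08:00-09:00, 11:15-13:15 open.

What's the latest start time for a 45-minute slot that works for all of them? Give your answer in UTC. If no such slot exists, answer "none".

none

Sven in UTC: 11:30-14:15 (add 9h to convert from UTC-9).
Zane in UTC: 10:45-16:45, 20:15-21:15 (add 7h to convert from UTC-7).
Wiremu in UTC: 11:00-11:30, 14:15-17:15, 17:45-19:15, 20:00-21:45 (add 6h to convert from UTC-6).
Rina in UTC: 13:15-14:30, 14:45-16:30, 17:30-21:45 (add 7h to convert from UTC-7).
Quinn in UTC: 11:30-12:15, 13:00-14:45, 15:00-16:00, 18:15-20:15 (add 7h to convert from UTC-7).
Sven ∩ Zane: 11:30-14:15.
Sven ∩ Zane ∩ Wiremu: ∅.
Sven ∩ Zane ∩ Wiremu ∩ Rina: ∅.
Sven ∩ Zane ∩ Wiremu ∩ Rina ∩ Quinn: ∅.
There is no time when everyone is free.
No common window is at least 45 minutes long.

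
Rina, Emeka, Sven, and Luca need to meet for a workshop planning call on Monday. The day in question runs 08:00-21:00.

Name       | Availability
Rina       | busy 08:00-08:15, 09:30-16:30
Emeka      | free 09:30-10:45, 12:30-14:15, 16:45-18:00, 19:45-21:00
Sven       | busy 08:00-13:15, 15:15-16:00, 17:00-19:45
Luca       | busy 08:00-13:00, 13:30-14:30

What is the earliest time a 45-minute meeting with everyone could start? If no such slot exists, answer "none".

19:45

Rina free: 08:15-09:30, 16:30-21:00 (invert busy blocks within the working day).
Emeka free: 09:30-10:45, 12:30-14:15, 16:45-18:00, 19:45-21:00.
Sven free: 13:15-15:15, 16:00-17:00, 19:45-21:00 (invert busy blocks within the working day).
Luca free: 13:00-13:30, 14:30-21:00 (invert busy blocks within the working day).
Rina ∩ Emeka: 16:45-18:00, 19:45-21:00.
Rina ∩ Emeka ∩ Sven: 16:45-17:00, 19:45-21:00.
Rina ∩ Emeka ∩ Sven ∩ Luca: 16:45-17:00, 19:45-21:00.
The first common window of at least 45 minutes is 19:45-21:00, so the earliest start is 19:45.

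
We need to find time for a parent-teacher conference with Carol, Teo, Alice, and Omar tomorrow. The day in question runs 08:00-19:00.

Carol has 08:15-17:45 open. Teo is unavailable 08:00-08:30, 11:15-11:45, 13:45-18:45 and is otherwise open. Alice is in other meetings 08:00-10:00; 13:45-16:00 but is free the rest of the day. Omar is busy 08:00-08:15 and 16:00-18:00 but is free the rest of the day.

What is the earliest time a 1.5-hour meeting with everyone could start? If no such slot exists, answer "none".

Carol free: 08:15-17:45.
Teo free: 08:30-11:15, 11:45-13:45, 18:45-19:00 (invert busy blocks within the working day).
Alice free: 10:00-13:45, 16:00-19:00 (invert busy blocks within the working day).
Omar free: 08:15-16:00, 18:00-19:00 (invert busy blocks within the working day).
Carol ∩ Teo: 08:30-11:15, 11:45-13:45.
Carol ∩ Teo ∩ Alice: 10:00-11:15, 11:45-13:45.
Carol ∩ Teo ∩ Alice ∩ Omar: 10:00-11:15, 11:45-13:45.
The first common window of at least 90 minutes is 11:45-13:45, so the earliest start is 11:45.

11:45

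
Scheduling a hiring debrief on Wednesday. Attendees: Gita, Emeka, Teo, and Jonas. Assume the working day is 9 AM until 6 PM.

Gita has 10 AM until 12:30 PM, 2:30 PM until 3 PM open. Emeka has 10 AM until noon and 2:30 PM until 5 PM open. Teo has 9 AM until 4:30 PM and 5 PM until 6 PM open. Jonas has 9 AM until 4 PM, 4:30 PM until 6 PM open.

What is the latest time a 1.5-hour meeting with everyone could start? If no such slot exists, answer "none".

10:30

Gita ∩ Emeka: 10:00-12:00, 14:30-15:00.
Gita ∩ Emeka ∩ Teo: 10:00-12:00, 14:30-15:00.
Gita ∩ Emeka ∩ Teo ∩ Jonas: 10:00-12:00, 14:30-15:00.
The last common window of at least 90 minutes is 10:00-12:00; a 90-minute meeting can start as late as 10:30 and still end by 12:00.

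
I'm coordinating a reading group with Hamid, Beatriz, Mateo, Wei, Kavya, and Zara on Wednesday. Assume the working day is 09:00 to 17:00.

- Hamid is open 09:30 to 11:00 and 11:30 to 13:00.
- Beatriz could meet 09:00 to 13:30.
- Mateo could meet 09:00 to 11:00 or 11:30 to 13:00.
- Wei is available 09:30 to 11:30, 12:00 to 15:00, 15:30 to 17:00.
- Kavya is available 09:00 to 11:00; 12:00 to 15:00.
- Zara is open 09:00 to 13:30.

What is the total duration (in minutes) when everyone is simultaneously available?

150

Hamid ∩ Beatriz: 09:30-11:00, 11:30-13:00.
Hamid ∩ Beatriz ∩ Mateo: 09:30-11:00, 11:30-13:00.
Hamid ∩ Beatriz ∩ Mateo ∩ Wei: 09:30-11:00, 12:00-13:00.
Hamid ∩ Beatriz ∩ Mateo ∩ Wei ∩ Kavya: 09:30-11:00, 12:00-13:00.
Hamid ∩ Beatriz ∩ Mateo ∩ Wei ∩ Kavya ∩ Zara: 09:30-11:00, 12:00-13:00.
Those are the intersection windows.
Summing the common windows: 90 + 60 = 150 minutes.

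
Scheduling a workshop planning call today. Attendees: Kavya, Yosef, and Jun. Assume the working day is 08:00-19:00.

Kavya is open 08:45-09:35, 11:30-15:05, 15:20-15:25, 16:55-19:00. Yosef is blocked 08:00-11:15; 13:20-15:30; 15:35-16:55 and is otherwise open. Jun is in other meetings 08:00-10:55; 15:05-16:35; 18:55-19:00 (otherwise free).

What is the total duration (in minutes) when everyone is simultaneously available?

Kavya free: 08:45-09:35, 11:30-15:05, 15:20-15:25, 16:55-19:00.
Yosef free: 11:15-13:20, 15:30-15:35, 16:55-19:00 (invert busy blocks within the working day).
Jun free: 10:55-15:05, 16:35-18:55 (invert busy blocks within the working day).
Kavya ∩ Yosef: 11:30-13:20, 16:55-19:00.
Kavya ∩ Yosef ∩ Jun: 11:30-13:20, 16:55-18:55.
Those are the intersection windows.
Summing the common windows: 110 + 120 = 230 minutes.

230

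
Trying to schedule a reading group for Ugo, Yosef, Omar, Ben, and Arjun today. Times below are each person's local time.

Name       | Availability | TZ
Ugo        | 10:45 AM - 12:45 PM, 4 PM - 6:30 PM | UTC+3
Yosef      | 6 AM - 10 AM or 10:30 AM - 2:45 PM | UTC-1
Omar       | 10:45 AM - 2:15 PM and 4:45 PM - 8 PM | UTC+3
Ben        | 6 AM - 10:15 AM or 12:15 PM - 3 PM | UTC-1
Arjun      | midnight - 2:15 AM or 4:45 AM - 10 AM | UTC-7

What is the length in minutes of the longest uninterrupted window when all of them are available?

105

Ugo in UTC: 07:45-09:45, 13:00-15:30 (subtract 3h to convert from UTC+3).
Yosef in UTC: 07:00-11:00, 11:30-15:45 (add 1h to convert from UTC-1).
Omar in UTC: 07:45-11:15, 13:45-17:00 (subtract 3h to convert from UTC+3).
Ben in UTC: 07:00-11:15, 13:15-16:00 (add 1h to convert from UTC-1).
Arjun in UTC: 07:00-09:15, 11:45-17:00 (add 7h to convert from UTC-7).
Ugo ∩ Yosef: 07:45-09:45, 13:00-15:30.
Ugo ∩ Yosef ∩ Omar: 07:45-09:45, 13:45-15:30.
Ugo ∩ Yosef ∩ Omar ∩ Ben: 07:45-09:45, 13:45-15:30.
Ugo ∩ Yosef ∩ Omar ∩ Ben ∩ Arjun: 07:45-09:15, 13:45-15:30.
The longest is 13:45-15:30 at 105 minutes.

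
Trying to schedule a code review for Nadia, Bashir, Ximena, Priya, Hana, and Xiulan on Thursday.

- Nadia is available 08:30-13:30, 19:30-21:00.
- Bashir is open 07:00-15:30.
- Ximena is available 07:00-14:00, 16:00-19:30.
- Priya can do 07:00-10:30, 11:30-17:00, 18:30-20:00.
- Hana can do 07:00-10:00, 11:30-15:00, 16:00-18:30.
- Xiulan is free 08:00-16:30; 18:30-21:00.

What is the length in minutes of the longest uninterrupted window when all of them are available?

Nadia ∩ Bashir: 08:30-13:30.
Nadia ∩ Bashir ∩ Ximena: 08:30-13:30.
Nadia ∩ Bashir ∩ Ximena ∩ Priya: 08:30-10:30, 11:30-13:30.
Nadia ∩ Bashir ∩ Ximena ∩ Priya ∩ Hana: 08:30-10:00, 11:30-13:30.
Nadia ∩ Bashir ∩ Ximena ∩ Priya ∩ Hana ∩ Xiulan: 08:30-10:00, 11:30-13:30.
The longest is 11:30-13:30 at 120 minutes.

120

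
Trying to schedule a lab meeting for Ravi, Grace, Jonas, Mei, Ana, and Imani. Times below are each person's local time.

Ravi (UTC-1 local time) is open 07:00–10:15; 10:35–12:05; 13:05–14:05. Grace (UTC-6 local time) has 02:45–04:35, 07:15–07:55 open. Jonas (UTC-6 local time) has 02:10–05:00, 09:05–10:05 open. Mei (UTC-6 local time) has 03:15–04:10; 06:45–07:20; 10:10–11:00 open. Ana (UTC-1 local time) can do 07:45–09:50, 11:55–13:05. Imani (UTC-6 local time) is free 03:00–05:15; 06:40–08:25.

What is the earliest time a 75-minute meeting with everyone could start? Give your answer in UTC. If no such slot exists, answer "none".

Ravi in UTC: 08:00-11:15, 11:35-13:05, 14:05-15:05 (add 1h to convert from UTC-1).
Grace in UTC: 08:45-10:35, 13:15-13:55 (add 6h to convert from UTC-6).
Jonas in UTC: 08:10-11:00, 15:05-16:05 (add 6h to convert from UTC-6).
Mei in UTC: 09:15-10:10, 12:45-13:20, 16:10-17:00 (add 6h to convert from UTC-6).
Ana in UTC: 08:45-10:50, 12:55-14:05 (add 1h to convert from UTC-1).
Imani in UTC: 09:00-11:15, 12:40-14:25 (add 6h to convert from UTC-6).
Ravi ∩ Grace: 08:45-10:35.
Ravi ∩ Grace ∩ Jonas: 08:45-10:35.
Ravi ∩ Grace ∩ Jonas ∩ Mei: 09:15-10:10.
Ravi ∩ Grace ∩ Jonas ∩ Mei ∩ Ana: 09:15-10:10.
Ravi ∩ Grace ∩ Jonas ∩ Mei ∩ Ana ∩ Imani: 09:15-10:10.
So the common availability across everyone is 09:15-10:10.
No common window is at least 75 minutes long.

none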